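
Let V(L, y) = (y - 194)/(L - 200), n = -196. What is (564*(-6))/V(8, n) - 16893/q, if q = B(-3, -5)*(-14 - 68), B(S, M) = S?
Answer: -9245631/5330 ≈ -1734.6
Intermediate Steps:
V(L, y) = (-194 + y)/(-200 + L)
q = 246 (q = -3*(-14 - 68) = -3*(-82) = 246)
(564*(-6))/V(8, n) - 16893/q = (564*(-6))/(((-194 - 196)/(-200 + 8))) - 16893/246 = -3384/(-390/(-192)) - 16893*1/246 = -3384/((-1/192*(-390))) - 5631/82 = -3384/65/32 - 5631/82 = -3384*32/65 - 5631/82 = -108288/65 - 5631/82 = -9245631/5330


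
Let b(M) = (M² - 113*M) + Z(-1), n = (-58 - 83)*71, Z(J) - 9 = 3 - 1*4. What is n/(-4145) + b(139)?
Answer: 15023201/4145 ≈ 3624.4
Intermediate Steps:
Z(J) = 8 (Z(J) = 9 + (3 - 1*4) = 9 + (3 - 4) = 9 - 1 = 8)
n = -10011 (n = -141*71 = -10011)
b(M) = 8 + M² - 113*M (b(M) = (M² - 113*M) + 8 = 8 + M² - 113*M)
n/(-4145) + b(139) = -10011/(-4145) + (8 + 139² - 113*139) = -10011*(-1/4145) + (8 + 19321 - 15707) = 10011/4145 + 3622 = 15023201/4145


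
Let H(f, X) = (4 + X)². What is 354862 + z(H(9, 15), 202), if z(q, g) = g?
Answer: 355064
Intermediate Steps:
354862 + z(H(9, 15), 202) = 354862 + 202 = 355064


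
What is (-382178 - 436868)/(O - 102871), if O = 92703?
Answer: 409523/5084 ≈ 80.551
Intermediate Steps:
(-382178 - 436868)/(O - 102871) = (-382178 - 436868)/(92703 - 102871) = -819046/(-10168) = -819046*(-1/10168) = 409523/5084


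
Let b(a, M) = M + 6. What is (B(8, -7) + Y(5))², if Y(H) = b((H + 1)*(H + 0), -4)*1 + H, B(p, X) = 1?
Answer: 64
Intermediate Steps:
b(a, M) = 6 + M
Y(H) = 2 + H (Y(H) = (6 - 4)*1 + H = 2*1 + H = 2 + H)
(B(8, -7) + Y(5))² = (1 + (2 + 5))² = (1 + 7)² = 8² = 64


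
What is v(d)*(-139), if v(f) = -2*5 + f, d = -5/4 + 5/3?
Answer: 15985/12 ≈ 1332.1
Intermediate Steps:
d = 5/12 (d = -5*¼ + 5*(⅓) = -5/4 + 5/3 = 5/12 ≈ 0.41667)
v(f) = -10 + f
v(d)*(-139) = (-10 + 5/12)*(-139) = -115/12*(-139) = 15985/12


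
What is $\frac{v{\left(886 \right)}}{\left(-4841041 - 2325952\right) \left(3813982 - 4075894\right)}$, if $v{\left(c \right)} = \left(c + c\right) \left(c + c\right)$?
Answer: $\frac{392498}{234640183827} \approx 1.6728 \cdot 10^{-6}$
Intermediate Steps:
$v{\left(c \right)} = 4 c^{2}$ ($v{\left(c \right)} = 2 c 2 c = 4 c^{2}$)
$\frac{v{\left(886 \right)}}{\left(-4841041 - 2325952\right) \left(3813982 - 4075894\right)} = \frac{4 \cdot 886^{2}}{\left(-4841041 - 2325952\right) \left(3813982 - 4075894\right)} = \frac{4 \cdot 784996}{\left(-7166993\right) \left(-261912\right)} = \frac{3139984}{1877121470616} = 3139984 \cdot \frac{1}{1877121470616} = \frac{392498}{234640183827}$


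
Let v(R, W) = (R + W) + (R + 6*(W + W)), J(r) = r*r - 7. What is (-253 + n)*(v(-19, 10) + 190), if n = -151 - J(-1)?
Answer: -112236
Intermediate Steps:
J(r) = -7 + r² (J(r) = r² - 7 = -7 + r²)
n = -145 (n = -151 - (-7 + (-1)²) = -151 - (-7 + 1) = -151 - 1*(-6) = -151 + 6 = -145)
v(R, W) = 2*R + 13*W (v(R, W) = (R + W) + (R + 6*(2*W)) = (R + W) + (R + 12*W) = 2*R + 13*W)
(-253 + n)*(v(-19, 10) + 190) = (-253 - 145)*((2*(-19) + 13*10) + 190) = -398*((-38 + 130) + 190) = -398*(92 + 190) = -398*282 = -112236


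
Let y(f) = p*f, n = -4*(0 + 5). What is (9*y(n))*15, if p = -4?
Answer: 10800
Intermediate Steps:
n = -20 (n = -4*5 = -20)
y(f) = -4*f
(9*y(n))*15 = (9*(-4*(-20)))*15 = (9*80)*15 = 720*15 = 10800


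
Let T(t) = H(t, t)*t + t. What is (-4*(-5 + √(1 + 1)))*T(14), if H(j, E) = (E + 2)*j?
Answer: 63000 - 12600*√2 ≈ 45181.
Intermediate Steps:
H(j, E) = j*(2 + E) (H(j, E) = (2 + E)*j = j*(2 + E))
T(t) = t + t²*(2 + t) (T(t) = (t*(2 + t))*t + t = t²*(2 + t) + t = t + t²*(2 + t))
(-4*(-5 + √(1 + 1)))*T(14) = (-4*(-5 + √(1 + 1)))*(14*(1 + 14*(2 + 14))) = (-4*(-5 + √2))*(14*(1 + 14*16)) = (20 - 4*√2)*(14*(1 + 224)) = (20 - 4*√2)*(14*225) = (20 - 4*√2)*3150 = 63000 - 12600*√2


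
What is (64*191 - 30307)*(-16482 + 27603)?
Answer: -201101043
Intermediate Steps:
(64*191 - 30307)*(-16482 + 27603) = (12224 - 30307)*11121 = -18083*11121 = -201101043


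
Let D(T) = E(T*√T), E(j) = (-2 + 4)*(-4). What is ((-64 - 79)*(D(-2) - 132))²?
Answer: 400800400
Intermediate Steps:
E(j) = -8 (E(j) = 2*(-4) = -8)
D(T) = -8
((-64 - 79)*(D(-2) - 132))² = ((-64 - 79)*(-8 - 132))² = (-143*(-140))² = 20020² = 400800400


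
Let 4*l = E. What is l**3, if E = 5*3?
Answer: 3375/64 ≈ 52.734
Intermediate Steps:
E = 15
l = 15/4 (l = (1/4)*15 = 15/4 ≈ 3.7500)
l**3 = (15/4)**3 = 3375/64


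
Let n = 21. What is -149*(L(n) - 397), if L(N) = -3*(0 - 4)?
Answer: 57365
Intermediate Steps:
L(N) = 12 (L(N) = -3*(-4) = 12)
-149*(L(n) - 397) = -149*(12 - 397) = -149*(-385) = 57365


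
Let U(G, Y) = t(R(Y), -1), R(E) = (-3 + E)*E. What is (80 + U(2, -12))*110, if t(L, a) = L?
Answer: 28600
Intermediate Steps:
R(E) = E*(-3 + E)
U(G, Y) = Y*(-3 + Y)
(80 + U(2, -12))*110 = (80 - 12*(-3 - 12))*110 = (80 - 12*(-15))*110 = (80 + 180)*110 = 260*110 = 28600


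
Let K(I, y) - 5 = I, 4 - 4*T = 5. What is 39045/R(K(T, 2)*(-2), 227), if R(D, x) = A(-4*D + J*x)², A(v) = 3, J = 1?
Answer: 13015/3 ≈ 4338.3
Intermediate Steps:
T = -¼ (T = 1 - ¼*5 = 1 - 5/4 = -¼ ≈ -0.25000)
K(I, y) = 5 + I
R(D, x) = 9 (R(D, x) = 3² = 9)
39045/R(K(T, 2)*(-2), 227) = 39045/9 = 39045*(⅑) = 13015/3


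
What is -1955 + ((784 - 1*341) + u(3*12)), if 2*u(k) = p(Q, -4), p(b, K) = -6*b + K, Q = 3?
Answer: -1523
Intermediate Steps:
p(b, K) = K - 6*b
u(k) = -11 (u(k) = (-4 - 6*3)/2 = (-4 - 18)/2 = (½)*(-22) = -11)
-1955 + ((784 - 1*341) + u(3*12)) = -1955 + ((784 - 1*341) - 11) = -1955 + ((784 - 341) - 11) = -1955 + (443 - 11) = -1955 + 432 = -1523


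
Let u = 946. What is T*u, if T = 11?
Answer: 10406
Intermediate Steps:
T*u = 11*946 = 10406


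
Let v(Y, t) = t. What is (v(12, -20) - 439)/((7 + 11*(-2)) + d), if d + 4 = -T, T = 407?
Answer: 153/142 ≈ 1.0775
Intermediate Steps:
d = -411 (d = -4 - 1*407 = -4 - 407 = -411)
(v(12, -20) - 439)/((7 + 11*(-2)) + d) = (-20 - 439)/((7 + 11*(-2)) - 411) = -459/((7 - 22) - 411) = -459/(-15 - 411) = -459/(-426) = -459*(-1/426) = 153/142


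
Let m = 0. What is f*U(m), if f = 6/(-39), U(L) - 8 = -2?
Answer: -12/13 ≈ -0.92308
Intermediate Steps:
U(L) = 6 (U(L) = 8 - 2 = 6)
f = -2/13 (f = 6*(-1/39) = -2/13 ≈ -0.15385)
f*U(m) = -2/13*6 = -12/13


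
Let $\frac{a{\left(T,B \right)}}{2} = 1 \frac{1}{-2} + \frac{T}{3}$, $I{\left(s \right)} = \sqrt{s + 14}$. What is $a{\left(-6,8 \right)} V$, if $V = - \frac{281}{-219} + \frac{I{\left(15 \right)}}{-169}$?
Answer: $- \frac{1405}{219} + \frac{5 \sqrt{29}}{169} \approx -6.2562$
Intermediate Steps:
$I{\left(s \right)} = \sqrt{14 + s}$
$a{\left(T,B \right)} = -1 + \frac{2 T}{3}$ ($a{\left(T,B \right)} = 2 \left(1 \frac{1}{-2} + \frac{T}{3}\right) = 2 \left(1 \left(- \frac{1}{2}\right) + T \frac{1}{3}\right) = 2 \left(- \frac{1}{2} + \frac{T}{3}\right) = -1 + \frac{2 T}{3}$)
$V = \frac{281}{219} - \frac{\sqrt{29}}{169}$ ($V = - \frac{281}{-219} + \frac{\sqrt{14 + 15}}{-169} = \left(-281\right) \left(- \frac{1}{219}\right) + \sqrt{29} \left(- \frac{1}{169}\right) = \frac{281}{219} - \frac{\sqrt{29}}{169} \approx 1.2512$)
$a{\left(-6,8 \right)} V = \left(-1 + \frac{2}{3} \left(-6\right)\right) \left(\frac{281}{219} - \frac{\sqrt{29}}{169}\right) = \left(-1 - 4\right) \left(\frac{281}{219} - \frac{\sqrt{29}}{169}\right) = - 5 \left(\frac{281}{219} - \frac{\sqrt{29}}{169}\right) = - \frac{1405}{219} + \frac{5 \sqrt{29}}{169}$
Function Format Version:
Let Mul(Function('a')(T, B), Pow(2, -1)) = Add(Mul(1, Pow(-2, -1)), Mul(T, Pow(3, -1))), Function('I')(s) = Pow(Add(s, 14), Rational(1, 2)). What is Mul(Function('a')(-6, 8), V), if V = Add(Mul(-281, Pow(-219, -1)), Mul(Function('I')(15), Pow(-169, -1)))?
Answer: Add(Rational(-1405, 219), Mul(Rational(5, 169), Pow(29, Rational(1, 2)))) ≈ -6.2562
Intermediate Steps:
Function('I')(s) = Pow(Add(14, s), Rational(1, 2))
Function('a')(T, B) = Add(-1, Mul(Rational(2, 3), T)) (Function('a')(T, B) = Mul(2, Add(Mul(1, Pow(-2, -1)), Mul(T, Pow(3, -1)))) = Mul(2, Add(Mul(1, Rational(-1, 2)), Mul(T, Rational(1, 3)))) = Mul(2, Add(Rational(-1, 2), Mul(Rational(1, 3), T))) = Add(-1, Mul(Rational(2, 3), T)))
V = Add(Rational(281, 219), Mul(Rational(-1, 169), Pow(29, Rational(1, 2)))) (V = Add(Mul(-281, Pow(-219, -1)), Mul(Pow(Add(14, 15), Rational(1, 2)), Pow(-169, -1))) = Add(Mul(-281, Rational(-1, 219)), Mul(Pow(29, Rational(1, 2)), Rational(-1, 169))) = Add(Rational(281, 219), Mul(Rational(-1, 169), Pow(29, Rational(1, 2)))) ≈ 1.2512)
Mul(Function('a')(-6, 8), V) = Mul(Add(-1, Mul(Rational(2, 3), -6)), Add(Rational(281, 219), Mul(Rational(-1, 169), Pow(29, Rational(1, 2))))) = Mul(Add(-1, -4), Add(Rational(281, 219), Mul(Rational(-1, 169), Pow(29, Rational(1, 2))))) = Mul(-5, Add(Rational(281, 219), Mul(Rational(-1, 169), Pow(29, Rational(1, 2))))) = Add(Rational(-1405, 219), Mul(Rational(5, 169), Pow(29, Rational(1, 2))))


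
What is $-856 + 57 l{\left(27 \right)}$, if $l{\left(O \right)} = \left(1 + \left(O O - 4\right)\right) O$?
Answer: $1116458$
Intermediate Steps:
$l{\left(O \right)} = O \left(-3 + O^{2}\right)$ ($l{\left(O \right)} = \left(1 + \left(O^{2} - 4\right)\right) O = \left(1 + \left(-4 + O^{2}\right)\right) O = \left(-3 + O^{2}\right) O = O \left(-3 + O^{2}\right)$)
$-856 + 57 l{\left(27 \right)} = -856 + 57 \cdot 27 \left(-3 + 27^{2}\right) = -856 + 57 \cdot 27 \left(-3 + 729\right) = -856 + 57 \cdot 27 \cdot 726 = -856 + 57 \cdot 19602 = -856 + 1117314 = 1116458$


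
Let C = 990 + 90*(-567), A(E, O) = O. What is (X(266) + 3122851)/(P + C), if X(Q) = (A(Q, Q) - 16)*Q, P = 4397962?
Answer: 3189351/4347922 ≈ 0.73353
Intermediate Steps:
C = -50040 (C = 990 - 51030 = -50040)
X(Q) = Q*(-16 + Q) (X(Q) = (Q - 16)*Q = (-16 + Q)*Q = Q*(-16 + Q))
(X(266) + 3122851)/(P + C) = (266*(-16 + 266) + 3122851)/(4397962 - 50040) = (266*250 + 3122851)/4347922 = (66500 + 3122851)*(1/4347922) = 3189351*(1/4347922) = 3189351/4347922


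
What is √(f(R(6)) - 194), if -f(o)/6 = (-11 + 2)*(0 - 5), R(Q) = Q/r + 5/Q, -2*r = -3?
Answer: 4*I*√29 ≈ 21.541*I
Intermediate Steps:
r = 3/2 (r = -½*(-3) = 3/2 ≈ 1.5000)
R(Q) = 5/Q + 2*Q/3 (R(Q) = Q/(3/2) + 5/Q = Q*(⅔) + 5/Q = 2*Q/3 + 5/Q = 5/Q + 2*Q/3)
f(o) = -270 (f(o) = -6*(-11 + 2)*(0 - 5) = -(-54)*(-5) = -6*45 = -270)
√(f(R(6)) - 194) = √(-270 - 194) = √(-464) = 4*I*√29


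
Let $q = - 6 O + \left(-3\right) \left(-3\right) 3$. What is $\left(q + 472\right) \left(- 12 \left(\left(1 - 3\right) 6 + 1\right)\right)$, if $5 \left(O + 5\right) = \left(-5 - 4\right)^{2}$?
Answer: $\frac{284988}{5} \approx 56998.0$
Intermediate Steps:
$O = \frac{56}{5}$ ($O = -5 + \frac{\left(-5 - 4\right)^{2}}{5} = -5 + \frac{\left(-9\right)^{2}}{5} = -5 + \frac{1}{5} \cdot 81 = -5 + \frac{81}{5} = \frac{56}{5} \approx 11.2$)
$q = - \frac{201}{5}$ ($q = \left(-6\right) \frac{56}{5} + \left(-3\right) \left(-3\right) 3 = - \frac{336}{5} + 9 \cdot 3 = - \frac{336}{5} + 27 = - \frac{201}{5} \approx -40.2$)
$\left(q + 472\right) \left(- 12 \left(\left(1 - 3\right) 6 + 1\right)\right) = \left(- \frac{201}{5} + 472\right) \left(- 12 \left(\left(1 - 3\right) 6 + 1\right)\right) = \frac{2159 \left(- 12 \left(\left(-2\right) 6 + 1\right)\right)}{5} = \frac{2159 \left(- 12 \left(-12 + 1\right)\right)}{5} = \frac{2159 \left(\left(-12\right) \left(-11\right)\right)}{5} = \frac{2159}{5} \cdot 132 = \frac{284988}{5}$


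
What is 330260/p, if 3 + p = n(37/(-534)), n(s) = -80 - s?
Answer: -35271768/8857 ≈ -3982.4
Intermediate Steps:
p = -44285/534 (p = -3 + (-80 - 37/(-534)) = -3 + (-80 - 37*(-1)/534) = -3 + (-80 - 1*(-37/534)) = -3 + (-80 + 37/534) = -3 - 42683/534 = -44285/534 ≈ -82.931)
330260/p = 330260/(-44285/534) = 330260*(-534/44285) = -35271768/8857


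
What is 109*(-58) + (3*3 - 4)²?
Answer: -6297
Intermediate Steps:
109*(-58) + (3*3 - 4)² = -6322 + (9 - 4)² = -6322 + 5² = -6322 + 25 = -6297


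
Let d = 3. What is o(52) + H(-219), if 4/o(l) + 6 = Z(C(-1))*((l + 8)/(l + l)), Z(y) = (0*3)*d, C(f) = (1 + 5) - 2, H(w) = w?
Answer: -659/3 ≈ -219.67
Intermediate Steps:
C(f) = 4 (C(f) = 6 - 2 = 4)
Z(y) = 0 (Z(y) = (0*3)*3 = 0*3 = 0)
o(l) = -2/3 (o(l) = 4/(-6 + 0*((l + 8)/(l + l))) = 4/(-6 + 0*((8 + l)/((2*l)))) = 4/(-6 + 0*((8 + l)*(1/(2*l)))) = 4/(-6 + 0*((8 + l)/(2*l))) = 4/(-6 + 0) = 4/(-6) = 4*(-1/6) = -2/3)
o(52) + H(-219) = -2/3 - 219 = -659/3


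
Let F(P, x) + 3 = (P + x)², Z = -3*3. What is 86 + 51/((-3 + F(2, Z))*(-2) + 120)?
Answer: 175/2 ≈ 87.500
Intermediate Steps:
Z = -9
F(P, x) = -3 + (P + x)²
86 + 51/((-3 + F(2, Z))*(-2) + 120) = 86 + 51/((-3 + (-3 + (2 - 9)²))*(-2) + 120) = 86 + 51/((-3 + (-3 + (-7)²))*(-2) + 120) = 86 + 51/((-3 + (-3 + 49))*(-2) + 120) = 86 + 51/((-3 + 46)*(-2) + 120) = 86 + 51/(43*(-2) + 120) = 86 + 51/(-86 + 120) = 86 + 51/34 = 86 + 51*(1/34) = 86 + 3/2 = 175/2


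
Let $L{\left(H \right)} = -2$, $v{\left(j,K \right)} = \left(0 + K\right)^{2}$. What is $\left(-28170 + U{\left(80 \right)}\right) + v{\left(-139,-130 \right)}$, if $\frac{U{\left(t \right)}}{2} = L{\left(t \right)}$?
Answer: $-11274$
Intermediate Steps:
$v{\left(j,K \right)} = K^{2}$
$U{\left(t \right)} = -4$ ($U{\left(t \right)} = 2 \left(-2\right) = -4$)
$\left(-28170 + U{\left(80 \right)}\right) + v{\left(-139,-130 \right)} = \left(-28170 - 4\right) + \left(-130\right)^{2} = -28174 + 16900 = -11274$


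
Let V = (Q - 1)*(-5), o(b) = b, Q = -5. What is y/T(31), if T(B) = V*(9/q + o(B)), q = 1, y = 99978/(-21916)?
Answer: -16663/4383200 ≈ -0.0038016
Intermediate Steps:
y = -49989/10958 (y = 99978*(-1/21916) = -49989/10958 ≈ -4.5619)
V = 30 (V = (-5 - 1)*(-5) = -6*(-5) = 30)
T(B) = 270 + 30*B (T(B) = 30*(9/1 + B) = 30*(9*1 + B) = 30*(9 + B) = 270 + 30*B)
y/T(31) = -49989/(10958*(270 + 30*31)) = -49989/(10958*(270 + 930)) = -49989/10958/1200 = -49989/10958*1/1200 = -16663/4383200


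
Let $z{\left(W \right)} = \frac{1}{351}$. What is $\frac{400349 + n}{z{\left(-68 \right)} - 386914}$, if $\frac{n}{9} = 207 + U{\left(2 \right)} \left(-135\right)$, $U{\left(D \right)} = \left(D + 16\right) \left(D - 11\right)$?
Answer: $- \frac{210263742}{135806813} \approx -1.5483$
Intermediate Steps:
$z{\left(W \right)} = \frac{1}{351}$
$U{\left(D \right)} = \left(-11 + D\right) \left(16 + D\right)$ ($U{\left(D \right)} = \left(16 + D\right) \left(-11 + D\right) = \left(-11 + D\right) \left(16 + D\right)$)
$n = 198693$ ($n = 9 \left(207 + \left(-176 + 2^{2} + 5 \cdot 2\right) \left(-135\right)\right) = 9 \left(207 + \left(-176 + 4 + 10\right) \left(-135\right)\right) = 9 \left(207 - -21870\right) = 9 \left(207 + 21870\right) = 9 \cdot 22077 = 198693$)
$\frac{400349 + n}{z{\left(-68 \right)} - 386914} = \frac{400349 + 198693}{\frac{1}{351} - 386914} = \frac{599042}{- \frac{135806813}{351}} = 599042 \left(- \frac{351}{135806813}\right) = - \frac{210263742}{135806813}$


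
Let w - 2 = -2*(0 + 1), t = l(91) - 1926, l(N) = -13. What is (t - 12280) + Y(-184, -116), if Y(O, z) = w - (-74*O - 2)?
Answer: -27833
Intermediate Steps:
t = -1939 (t = -13 - 1926 = -1939)
w = 0 (w = 2 - 2*(0 + 1) = 2 - 2*1 = 2 - 2 = 0)
Y(O, z) = 2 + 74*O (Y(O, z) = 0 - (-74*O - 2) = 0 - (-2 - 74*O) = 0 + (2 + 74*O) = 2 + 74*O)
(t - 12280) + Y(-184, -116) = (-1939 - 12280) + (2 + 74*(-184)) = -14219 + (2 - 13616) = -14219 - 13614 = -27833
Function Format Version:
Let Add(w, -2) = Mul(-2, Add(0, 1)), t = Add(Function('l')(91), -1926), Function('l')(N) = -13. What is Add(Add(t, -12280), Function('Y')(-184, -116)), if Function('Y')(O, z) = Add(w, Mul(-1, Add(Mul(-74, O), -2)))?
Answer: -27833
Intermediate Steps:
t = -1939 (t = Add(-13, -1926) = -1939)
w = 0 (w = Add(2, Mul(-2, Add(0, 1))) = Add(2, Mul(-2, 1)) = Add(2, -2) = 0)
Function('Y')(O, z) = Add(2, Mul(74, O)) (Function('Y')(O, z) = Add(0, Mul(-1, Add(Mul(-74, O), -2))) = Add(0, Mul(-1, Add(-2, Mul(-74, O)))) = Add(0, Add(2, Mul(74, O))) = Add(2, Mul(74, O)))
Add(Add(t, -12280), Function('Y')(-184, -116)) = Add(Add(-1939, -12280), Add(2, Mul(74, -184))) = Add(-14219, Add(2, -13616)) = Add(-14219, -13614) = -27833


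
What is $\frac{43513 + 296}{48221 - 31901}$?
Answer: $\frac{859}{320} \approx 2.6844$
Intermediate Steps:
$\frac{43513 + 296}{48221 - 31901} = \frac{43809}{16320} = 43809 \cdot \frac{1}{16320} = \frac{859}{320}$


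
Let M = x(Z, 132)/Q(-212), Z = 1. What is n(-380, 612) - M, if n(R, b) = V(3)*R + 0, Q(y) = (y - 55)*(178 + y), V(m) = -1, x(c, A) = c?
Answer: 3449639/9078 ≈ 380.00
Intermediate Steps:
Q(y) = (-55 + y)*(178 + y)
n(R, b) = -R (n(R, b) = -R + 0 = -R)
M = 1/9078 (M = 1/(-9790 + (-212)² + 123*(-212)) = 1/(-9790 + 44944 - 26076) = 1/9078 ≈ 0.00011016)
n(-380, 612) - M = -1*(-380) - 1*1/9078 = 380 - 1/9078 = 3449639/9078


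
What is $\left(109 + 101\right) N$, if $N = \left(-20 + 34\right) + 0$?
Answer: $2940$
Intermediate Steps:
$N = 14$ ($N = 14 + 0 = 14$)
$\left(109 + 101\right) N = \left(109 + 101\right) 14 = 210 \cdot 14 = 2940$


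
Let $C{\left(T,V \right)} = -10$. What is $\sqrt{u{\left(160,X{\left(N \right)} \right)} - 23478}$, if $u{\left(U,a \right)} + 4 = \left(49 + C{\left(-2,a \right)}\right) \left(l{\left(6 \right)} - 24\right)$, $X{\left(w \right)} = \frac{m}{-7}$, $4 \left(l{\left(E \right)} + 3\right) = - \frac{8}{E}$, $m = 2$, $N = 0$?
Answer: $38 i \sqrt{17} \approx 156.68 i$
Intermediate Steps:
$l{\left(E \right)} = -3 - \frac{2}{E}$ ($l{\left(E \right)} = -3 + \frac{\left(-8\right) \frac{1}{E}}{4} = -3 - \frac{2}{E}$)
$X{\left(w \right)} = - \frac{2}{7}$ ($X{\left(w \right)} = \frac{2}{-7} = 2 \left(- \frac{1}{7}\right) = - \frac{2}{7}$)
$u{\left(U,a \right)} = -1070$ ($u{\left(U,a \right)} = -4 + \left(49 - 10\right) \left(\left(-3 - \frac{2}{6}\right) - 24\right) = -4 + 39 \left(\left(-3 - \frac{1}{3}\right) - 24\right) = -4 + 39 \left(- \frac{10}{3} - 24\right) = -4 + 39 \left(- \frac{82}{3}\right) = -4 - 1066 = -1070$)
$\sqrt{u{\left(160,X{\left(N \right)} \right)} - 23478} = \sqrt{-1070 - 23478} = \sqrt{-24548} = 38 i \sqrt{17}$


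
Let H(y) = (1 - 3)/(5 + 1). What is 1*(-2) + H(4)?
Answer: -7/3 ≈ -2.3333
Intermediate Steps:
H(y) = -⅓ (H(y) = -2/6 = -2*⅙ = -⅓)
1*(-2) + H(4) = 1*(-2) - ⅓ = -2 - ⅓ = -7/3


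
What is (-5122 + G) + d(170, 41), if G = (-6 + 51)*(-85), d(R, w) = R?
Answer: -8777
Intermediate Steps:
G = -3825 (G = 45*(-85) = -3825)
(-5122 + G) + d(170, 41) = (-5122 - 3825) + 170 = -8947 + 170 = -8777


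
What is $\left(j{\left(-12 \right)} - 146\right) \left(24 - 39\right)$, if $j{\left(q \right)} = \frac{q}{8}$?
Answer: $\frac{4425}{2} \approx 2212.5$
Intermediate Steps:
$j{\left(q \right)} = \frac{q}{8}$ ($j{\left(q \right)} = q \frac{1}{8} = \frac{q}{8}$)
$\left(j{\left(-12 \right)} - 146\right) \left(24 - 39\right) = \left(\frac{1}{8} \left(-12\right) - 146\right) \left(24 - 39\right) = \left(- \frac{3}{2} - 146\right) \left(24 - 39\right) = \left(- \frac{295}{2}\right) \left(-15\right) = \frac{4425}{2}$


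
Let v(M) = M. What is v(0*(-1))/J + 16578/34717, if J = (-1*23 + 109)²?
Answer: 16578/34717 ≈ 0.47752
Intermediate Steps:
J = 7396 (J = (-23 + 109)² = 86² = 7396)
v(0*(-1))/J + 16578/34717 = (0*(-1))/7396 + 16578/34717 = 0*(1/7396) + 16578*(1/34717) = 0 + 16578/34717 = 16578/34717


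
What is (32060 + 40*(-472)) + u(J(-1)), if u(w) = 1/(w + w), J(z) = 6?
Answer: 158161/12 ≈ 13180.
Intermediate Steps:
u(w) = 1/(2*w)
(32060 + 40*(-472)) + u(J(-1)) = (32060 + 40*(-472)) + (½)/6 = (32060 - 18880) + (½)*(⅙) = 13180 + 1/12 = 158161/12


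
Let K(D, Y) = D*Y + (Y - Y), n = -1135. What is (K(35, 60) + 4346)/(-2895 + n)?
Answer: -3223/2015 ≈ -1.5995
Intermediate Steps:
K(D, Y) = D*Y (K(D, Y) = D*Y + 0 = D*Y)
(K(35, 60) + 4346)/(-2895 + n) = (35*60 + 4346)/(-2895 - 1135) = (2100 + 4346)/(-4030) = 6446*(-1/4030) = -3223/2015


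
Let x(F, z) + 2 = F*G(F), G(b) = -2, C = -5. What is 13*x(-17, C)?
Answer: 416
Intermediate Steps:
x(F, z) = -2 - 2*F (x(F, z) = -2 + F*(-2) = -2 - 2*F)
13*x(-17, C) = 13*(-2 - 2*(-17)) = 13*(-2 + 34) = 13*32 = 416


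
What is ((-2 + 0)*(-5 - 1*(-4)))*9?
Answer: 18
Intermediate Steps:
((-2 + 0)*(-5 - 1*(-4)))*9 = -2*(-5 + 4)*9 = -2*(-1)*9 = 2*9 = 18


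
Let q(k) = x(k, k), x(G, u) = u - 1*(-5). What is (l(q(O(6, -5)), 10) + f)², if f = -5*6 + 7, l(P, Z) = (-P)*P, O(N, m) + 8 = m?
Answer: 7569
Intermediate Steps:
O(N, m) = -8 + m
x(G, u) = 5 + u (x(G, u) = u + 5 = 5 + u)
q(k) = 5 + k
l(P, Z) = -P²
f = -23 (f = -30 + 7 = -23)
(l(q(O(6, -5)), 10) + f)² = (-(5 + (-8 - 5))² - 23)² = (-(5 - 13)² - 23)² = (-1*(-8)² - 23)² = (-1*64 - 23)² = (-64 - 23)² = (-87)² = 7569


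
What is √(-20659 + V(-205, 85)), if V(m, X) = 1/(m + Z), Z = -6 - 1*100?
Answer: 5*I*√79926378/311 ≈ 143.73*I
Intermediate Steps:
Z = -106 (Z = -6 - 100 = -106)
V(m, X) = 1/(-106 + m) (V(m, X) = 1/(m - 106) = 1/(-106 + m))
√(-20659 + V(-205, 85)) = √(-20659 + 1/(-106 - 205)) = √(-20659 + 1/(-311)) = √(-20659 - 1/311) = √(-6424950/311) = 5*I*√79926378/311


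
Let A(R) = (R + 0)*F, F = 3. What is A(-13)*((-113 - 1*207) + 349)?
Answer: -1131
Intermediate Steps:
A(R) = 3*R (A(R) = (R + 0)*3 = R*3 = 3*R)
A(-13)*((-113 - 1*207) + 349) = (3*(-13))*((-113 - 1*207) + 349) = -39*((-113 - 207) + 349) = -39*(-320 + 349) = -39*29 = -1131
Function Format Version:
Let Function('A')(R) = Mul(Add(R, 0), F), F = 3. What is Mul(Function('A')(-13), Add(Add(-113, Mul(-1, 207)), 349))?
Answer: -1131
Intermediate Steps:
Function('A')(R) = Mul(3, R) (Function('A')(R) = Mul(Add(R, 0), 3) = Mul(R, 3) = Mul(3, R))
Mul(Function('A')(-13), Add(Add(-113, Mul(-1, 207)), 349)) = Mul(Mul(3, -13), Add(Add(-113, Mul(-1, 207)), 349)) = Mul(-39, Add(Add(-113, -207), 349)) = Mul(-39, Add(-320, 349)) = Mul(-39, 29) = -1131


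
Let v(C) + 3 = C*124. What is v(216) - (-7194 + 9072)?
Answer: 24903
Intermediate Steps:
v(C) = -3 + 124*C (v(C) = -3 + C*124 = -3 + 124*C)
v(216) - (-7194 + 9072) = (-3 + 124*216) - (-7194 + 9072) = (-3 + 26784) - 1*1878 = 26781 - 1878 = 24903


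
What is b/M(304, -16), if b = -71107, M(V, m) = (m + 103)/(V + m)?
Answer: -6826272/29 ≈ -2.3539e+5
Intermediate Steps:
M(V, m) = (103 + m)/(V + m)
b/M(304, -16) = -71107*(304 - 16)/(103 - 16) = -71107/(87/288) = -71107/((1/288)*87) = -71107/29/96 = -71107*96/29 = -6826272/29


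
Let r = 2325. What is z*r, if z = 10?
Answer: 23250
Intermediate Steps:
z*r = 10*2325 = 23250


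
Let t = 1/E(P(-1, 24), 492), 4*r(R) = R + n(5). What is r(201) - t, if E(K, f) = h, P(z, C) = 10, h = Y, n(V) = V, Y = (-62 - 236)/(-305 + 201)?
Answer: 15243/298 ≈ 51.151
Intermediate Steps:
Y = 149/52 (Y = -298/(-104) = -298*(-1/104) = 149/52 ≈ 2.8654)
r(R) = 5/4 + R/4 (r(R) = (R + 5)/4 = (5 + R)/4 = 5/4 + R/4)
h = 149/52 ≈ 2.8654
E(K, f) = 149/52
t = 52/149 (t = 1/(149/52) = 52/149 ≈ 0.34899)
r(201) - t = (5/4 + (¼)*201) - 1*52/149 = (5/4 + 201/4) - 52/149 = 103/2 - 52/149 = 15243/298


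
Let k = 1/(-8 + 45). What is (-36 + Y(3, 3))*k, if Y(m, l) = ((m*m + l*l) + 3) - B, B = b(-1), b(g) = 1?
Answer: -16/37 ≈ -0.43243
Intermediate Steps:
B = 1
Y(m, l) = 2 + l**2 + m**2 (Y(m, l) = ((m*m + l*l) + 3) - 1*1 = ((m**2 + l**2) + 3) - 1 = ((l**2 + m**2) + 3) - 1 = (3 + l**2 + m**2) - 1 = 2 + l**2 + m**2)
k = 1/37 ≈ 0.027027
(-36 + Y(3, 3))*k = (-36 + (2 + 3**2 + 3**2))*(1/37) = (-36 + (2 + 9 + 9))*(1/37) = (-36 + 20)*(1/37) = -16*1/37 = -16/37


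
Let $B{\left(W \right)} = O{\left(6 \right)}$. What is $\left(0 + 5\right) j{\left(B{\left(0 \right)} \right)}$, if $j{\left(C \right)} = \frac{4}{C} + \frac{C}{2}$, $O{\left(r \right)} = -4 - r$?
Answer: $-27$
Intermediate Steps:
$B{\left(W \right)} = -10$ ($B{\left(W \right)} = -4 - 6 = -10$)
$j{\left(C \right)} = \frac{C}{2} + \frac{4}{C}$ ($j{\left(C \right)} = \frac{4}{C} + C \frac{1}{2} = \frac{4}{C} + \frac{C}{2} = \frac{C}{2} + \frac{4}{C}$)
$\left(0 + 5\right) j{\left(B{\left(0 \right)} \right)} = \left(0 + 5\right) \left(\frac{1}{2} \left(-10\right) + \frac{4}{-10}\right) = 5 \left(-5 + 4 \left(- \frac{1}{10}\right)\right) = 5 \left(-5 - \frac{2}{5}\right) = 5 \left(- \frac{27}{5}\right) = -27$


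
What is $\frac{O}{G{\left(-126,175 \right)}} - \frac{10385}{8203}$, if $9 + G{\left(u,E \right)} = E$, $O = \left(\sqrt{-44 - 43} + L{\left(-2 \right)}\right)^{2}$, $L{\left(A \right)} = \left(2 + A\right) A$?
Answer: $0$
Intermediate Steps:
$L{\left(A \right)} = A \left(2 + A\right)$
$O = -87$ ($O = \left(\sqrt{-44 - 43} - 2 \left(2 - 2\right)\right)^{2} = \left(\sqrt{-87} - 0\right)^{2} = \left(i \sqrt{87} + 0\right)^{2} = \left(i \sqrt{87}\right)^{2} = -87$)
$G{\left(u,E \right)} = -9 + E$
$\frac{O}{G{\left(-126,175 \right)}} - \frac{10385}{8203} = - \frac{87}{-9 + 175} - \frac{10385}{8203} = - \frac{87}{166} - \frac{10385}{8203} = - \frac{2437571}{1361698}$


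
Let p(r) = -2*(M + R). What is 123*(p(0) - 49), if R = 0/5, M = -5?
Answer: -4797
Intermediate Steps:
R = 0 (R = 0*(⅕) = 0)
p(r) = 10 (p(r) = -2*(-5 + 0) = -2*(-5) = 10)
123*(p(0) - 49) = 123*(10 - 49) = 123*(-39) = -4797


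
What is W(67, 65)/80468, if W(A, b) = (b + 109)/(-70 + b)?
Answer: -87/201170 ≈ -0.00043247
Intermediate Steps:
W(A, b) = (109 + b)/(-70 + b)
W(67, 65)/80468 = ((109 + 65)/(-70 + 65))/80468 = (174/(-5))*(1/80468) = -1/5*174*(1/80468) = -174/5*1/80468 = -87/201170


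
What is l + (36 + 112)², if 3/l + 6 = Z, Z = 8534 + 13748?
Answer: 487933507/22276 ≈ 21904.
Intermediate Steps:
Z = 22282
l = 3/22276 (l = 3/(-6 + 22282) = 3/22276 ≈ 0.00013467)
l + (36 + 112)² = 3/22276 + (36 + 112)² = 3/22276 + 148² = 3/22276 + 21904 = 487933507/22276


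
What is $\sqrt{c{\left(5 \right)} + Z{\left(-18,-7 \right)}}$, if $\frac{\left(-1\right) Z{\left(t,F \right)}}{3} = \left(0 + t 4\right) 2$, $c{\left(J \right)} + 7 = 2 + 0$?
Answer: $\sqrt{427} \approx 20.664$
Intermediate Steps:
$c{\left(J \right)} = -5$ ($c{\left(J \right)} = -7 + \left(2 + 0\right) = -7 + 2 = -5$)
$Z{\left(t,F \right)} = - 24 t$ ($Z{\left(t,F \right)} = - 3 \left(0 + t 4\right) 2 = - 3 \left(0 + 4 t\right) 2 = - 3 \cdot 4 t 2 = - 3 \cdot 8 t = - 24 t$)
$\sqrt{c{\left(5 \right)} + Z{\left(-18,-7 \right)}} = \sqrt{-5 - -432} = \sqrt{-5 + 432} = \sqrt{427}$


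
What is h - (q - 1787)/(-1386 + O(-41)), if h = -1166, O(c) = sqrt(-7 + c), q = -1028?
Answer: -373973149/320174 - 2815*I*sqrt(3)/480261 ≈ -1168.0 - 0.010152*I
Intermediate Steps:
h - (q - 1787)/(-1386 + O(-41)) = -1166 - (-1028 - 1787)/(-1386 + sqrt(-7 - 41)) = -1166 - (-2815)/(-1386 + sqrt(-48)) = -1166 - (-2815)/(-1386 + 4*I*sqrt(3)) = -1166 + 2815/(-1386 + 4*I*sqrt(3))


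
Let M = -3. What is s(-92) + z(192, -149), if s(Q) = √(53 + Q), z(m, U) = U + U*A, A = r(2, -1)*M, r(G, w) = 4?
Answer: 1639 + I*√39 ≈ 1639.0 + 6.245*I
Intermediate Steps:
A = -12 (A = 4*(-3) = -12)
z(m, U) = -11*U (z(m, U) = U + U*(-12) = U - 12*U = -11*U)
s(-92) + z(192, -149) = √(53 - 92) - 11*(-149) = √(-39) + 1639 = I*√39 + 1639 = 1639 + I*√39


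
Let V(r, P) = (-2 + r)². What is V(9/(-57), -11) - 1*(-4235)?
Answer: 1530516/361 ≈ 4239.7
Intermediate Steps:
V(9/(-57), -11) - 1*(-4235) = (-2 + 9/(-57))² - 1*(-4235) = (-2 + 9*(-1/57))² + 4235 = (-2 - 3/19)² + 4235 = (-41/19)² + 4235 = 1681/361 + 4235 = 1530516/361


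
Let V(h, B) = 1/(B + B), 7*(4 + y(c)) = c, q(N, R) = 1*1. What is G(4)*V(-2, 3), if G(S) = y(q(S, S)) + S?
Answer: 1/42 ≈ 0.023810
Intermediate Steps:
q(N, R) = 1
y(c) = -4 + c/7
G(S) = -27/7 + S (G(S) = (-4 + (⅐)*1) + S = (-4 + ⅐) + S = -27/7 + S)
V(h, B) = 1/(2*B)
G(4)*V(-2, 3) = (-27/7 + 4)*((½)/3) = ((½)*(⅓))/7 = (⅐)*(⅙) = 1/42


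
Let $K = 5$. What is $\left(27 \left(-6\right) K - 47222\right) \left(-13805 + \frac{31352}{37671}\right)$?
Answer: $\frac{24977447081696}{37671} \approx 6.6304 \cdot 10^{8}$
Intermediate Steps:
$\left(27 \left(-6\right) K - 47222\right) \left(-13805 + \frac{31352}{37671}\right) = \left(27 \left(-6\right) 5 - 47222\right) \left(-13805 + \frac{31352}{37671}\right) = \left(\left(-162\right) 5 - 47222\right) \left(-13805 + 31352 \cdot \frac{1}{37671}\right) = \left(-810 - 47222\right) \left(-13805 + \frac{31352}{37671}\right) = \left(-48032\right) \left(- \frac{520016803}{37671}\right) = \frac{24977447081696}{37671}$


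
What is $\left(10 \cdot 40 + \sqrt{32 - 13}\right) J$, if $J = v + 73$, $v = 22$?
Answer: $38000 + 95 \sqrt{19} \approx 38414.0$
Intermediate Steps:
$J = 95$ ($J = 22 + 73 = 95$)
$\left(10 \cdot 40 + \sqrt{32 - 13}\right) J = \left(10 \cdot 40 + \sqrt{32 - 13}\right) 95 = \left(400 + \sqrt{19}\right) 95 = 38000 + 95 \sqrt{19}$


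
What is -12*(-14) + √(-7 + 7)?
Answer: 168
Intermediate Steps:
-12*(-14) + √(-7 + 7) = 168 + √0 = 168 + 0 = 168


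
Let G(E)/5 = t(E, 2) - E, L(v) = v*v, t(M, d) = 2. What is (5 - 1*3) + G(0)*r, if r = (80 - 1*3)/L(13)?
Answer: 1108/169 ≈ 6.5562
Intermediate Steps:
L(v) = v**2
G(E) = 10 - 5*E (G(E) = 5*(2 - E) = 10 - 5*E)
r = 77/169 (r = (80 - 1*3)/(13**2) = (80 - 3)/169 = 77*(1/169) = 77/169 ≈ 0.45562)
(5 - 1*3) + G(0)*r = (5 - 1*3) + (10 - 5*0)*(77/169) = (5 - 3) + (10 + 0)*(77/169) = 2 + 10*(77/169) = 2 + 770/169 = 1108/169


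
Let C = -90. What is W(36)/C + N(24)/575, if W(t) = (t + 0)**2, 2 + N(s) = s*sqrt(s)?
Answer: -8282/575 + 48*sqrt(6)/575 ≈ -14.199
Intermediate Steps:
N(s) = -2 + s**(3/2) (N(s) = -2 + s*sqrt(s) = -2 + s**(3/2))
W(t) = t**2
W(36)/C + N(24)/575 = 36**2/(-90) + (-2 + 24**(3/2))/575 = 1296*(-1/90) + (-2 + 48*sqrt(6))*(1/575) = -72/5 + (-2/575 + 48*sqrt(6)/575) = -8282/575 + 48*sqrt(6)/575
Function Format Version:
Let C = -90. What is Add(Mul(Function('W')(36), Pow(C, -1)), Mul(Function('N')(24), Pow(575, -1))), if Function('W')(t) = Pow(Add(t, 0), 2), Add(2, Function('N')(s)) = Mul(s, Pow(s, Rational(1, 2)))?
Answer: Add(Rational(-8282, 575), Mul(Rational(48, 575), Pow(6, Rational(1, 2)))) ≈ -14.199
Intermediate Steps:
Function('N')(s) = Add(-2, Pow(s, Rational(3, 2))) (Function('N')(s) = Add(-2, Mul(s, Pow(s, Rational(1, 2)))) = Add(-2, Pow(s, Rational(3, 2))))
Function('W')(t) = Pow(t, 2)
Add(Mul(Function('W')(36), Pow(C, -1)), Mul(Function('N')(24), Pow(575, -1))) = Add(Mul(Pow(36, 2), Pow(-90, -1)), Mul(Add(-2, Pow(24, Rational(3, 2))), Pow(575, -1))) = Add(Mul(1296, Rational(-1, 90)), Mul(Add(-2, Mul(48, Pow(6, Rational(1, 2)))), Rational(1, 575))) = Add(Rational(-72, 5), Add(Rational(-2, 575), Mul(Rational(48, 575), Pow(6, Rational(1, 2))))) = Add(Rational(-8282, 575), Mul(Rational(48, 575), Pow(6, Rational(1, 2))))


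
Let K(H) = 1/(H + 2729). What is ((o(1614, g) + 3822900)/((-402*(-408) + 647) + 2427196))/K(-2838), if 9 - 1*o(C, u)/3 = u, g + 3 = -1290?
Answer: -139040618/863953 ≈ -160.94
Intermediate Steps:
g = -1293 (g = -3 - 1290 = -1293)
o(C, u) = 27 - 3*u
K(H) = 1/(2729 + H)
((o(1614, g) + 3822900)/((-402*(-408) + 647) + 2427196))/K(-2838) = (((27 - 3*(-1293)) + 3822900)/((-402*(-408) + 647) + 2427196))/(1/(2729 - 2838)) = (((27 + 3879) + 3822900)/((164016 + 647) + 2427196))/(1/(-109)) = ((3906 + 3822900)/(164663 + 2427196))/(-1/109) = (3826806/2591859)*(-109) = (3826806*(1/2591859))*(-109) = (1275602/863953)*(-109) = -139040618/863953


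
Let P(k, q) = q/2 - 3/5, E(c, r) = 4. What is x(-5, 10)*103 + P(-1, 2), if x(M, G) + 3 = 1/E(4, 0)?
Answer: -5657/20 ≈ -282.85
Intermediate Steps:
P(k, q) = -3/5 + q/2 (P(k, q) = q*(1/2) - 3*1/5 = q/2 - 3/5 = -3/5 + q/2)
x(M, G) = -11/4 (x(M, G) = -3 + 1/4 = -11/4)
x(-5, 10)*103 + P(-1, 2) = -11/4*103 + (-3/5 + (1/2)*2) = -1133/4 + (-3/5 + 1) = -1133/4 + 2/5 = -5657/20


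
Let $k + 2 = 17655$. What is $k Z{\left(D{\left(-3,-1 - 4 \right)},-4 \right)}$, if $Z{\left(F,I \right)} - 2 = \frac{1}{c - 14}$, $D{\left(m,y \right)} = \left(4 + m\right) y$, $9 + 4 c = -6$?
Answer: $\frac{2436114}{71} \approx 34311.0$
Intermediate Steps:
$c = - \frac{15}{4}$ ($c = - \frac{9}{4} + \frac{1}{4} \left(-6\right) = - \frac{9}{4} - \frac{3}{2} = - \frac{15}{4} \approx -3.75$)
$k = 17653$ ($k = -2 + 17655 = 17653$)
$D{\left(m,y \right)} = y \left(4 + m\right)$
$Z{\left(F,I \right)} = \frac{138}{71}$ ($Z{\left(F,I \right)} = 2 + \frac{1}{- \frac{15}{4} - 14} = 2 + \frac{1}{- \frac{71}{4}} = 2 - \frac{4}{71} = \frac{138}{71}$)
$k Z{\left(D{\left(-3,-1 - 4 \right)},-4 \right)} = 17653 \cdot \frac{138}{71} = \frac{2436114}{71}$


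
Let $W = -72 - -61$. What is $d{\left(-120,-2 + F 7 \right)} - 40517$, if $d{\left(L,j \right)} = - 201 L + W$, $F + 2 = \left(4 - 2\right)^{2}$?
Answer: $-16408$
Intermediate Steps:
$W = -11$ ($W = -72 + 61 = -11$)
$F = 2$ ($F = -2 + \left(4 - 2\right)^{2} = -2 + 2^{2} = -2 + 4 = 2$)
$d{\left(L,j \right)} = -11 - 201 L$ ($d{\left(L,j \right)} = - 201 L - 11 = -11 - 201 L$)
$d{\left(-120,-2 + F 7 \right)} - 40517 = \left(-11 - -24120\right) - 40517 = \left(-11 + 24120\right) - 40517 = 24109 - 40517 = -16408$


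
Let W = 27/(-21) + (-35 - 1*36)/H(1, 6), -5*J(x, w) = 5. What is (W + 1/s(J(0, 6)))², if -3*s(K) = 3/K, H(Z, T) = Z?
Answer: 249001/49 ≈ 5081.7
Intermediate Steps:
J(x, w) = -1 (J(x, w) = -⅕*5 = -1)
s(K) = -1/K
W = -506/7 (W = 27/(-21) + (-35 - 1*36)/1 = 27*(-1/21) + (-35 - 36)*1 = -9/7 - 71*1 = -9/7 - 71 = -506/7 ≈ -72.286)
(W + 1/s(J(0, 6)))² = (-506/7 + 1/(-1/(-1)))² = (-506/7 + 1/(-1*(-1)))² = (-506/7 + 1/1)² = (-506/7 + 1)² = (-499/7)² = 249001/49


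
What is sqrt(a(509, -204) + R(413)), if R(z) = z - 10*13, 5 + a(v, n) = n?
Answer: sqrt(74) ≈ 8.6023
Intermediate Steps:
a(v, n) = -5 + n
R(z) = -130 + z (R(z) = z - 130 = -130 + z)
sqrt(a(509, -204) + R(413)) = sqrt((-5 - 204) + (-130 + 413)) = sqrt(-209 + 283) = sqrt(74)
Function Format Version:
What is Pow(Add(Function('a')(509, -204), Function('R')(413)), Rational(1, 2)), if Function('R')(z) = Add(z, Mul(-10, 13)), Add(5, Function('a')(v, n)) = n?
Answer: Pow(74, Rational(1, 2)) ≈ 8.6023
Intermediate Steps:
Function('a')(v, n) = Add(-5, n)
Function('R')(z) = Add(-130, z) (Function('R')(z) = Add(z, -130) = Add(-130, z))
Pow(Add(Function('a')(509, -204), Function('R')(413)), Rational(1, 2)) = Pow(Add(Add(-5, -204), Add(-130, 413)), Rational(1, 2)) = Pow(Add(-209, 283), Rational(1, 2)) = Pow(74, Rational(1, 2))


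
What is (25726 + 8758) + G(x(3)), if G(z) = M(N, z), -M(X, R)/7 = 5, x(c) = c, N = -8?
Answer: 34449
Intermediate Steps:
M(X, R) = -35 (M(X, R) = -7*5 = -35)
G(z) = -35
(25726 + 8758) + G(x(3)) = (25726 + 8758) - 35 = 34484 - 35 = 34449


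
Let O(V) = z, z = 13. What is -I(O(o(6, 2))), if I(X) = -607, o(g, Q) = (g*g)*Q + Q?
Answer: 607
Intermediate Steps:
o(g, Q) = Q + Q*g² (o(g, Q) = g²*Q + Q = Q*g² + Q = Q + Q*g²)
O(V) = 13
-I(O(o(6, 2))) = -1*(-607) = 607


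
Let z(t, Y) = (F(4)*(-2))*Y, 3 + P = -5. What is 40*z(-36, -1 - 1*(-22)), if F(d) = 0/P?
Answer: 0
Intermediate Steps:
P = -8 (P = -3 - 5 = -8)
F(d) = 0 (F(d) = 0/(-8) = 0*(-1/8) = 0)
z(t, Y) = 0 (z(t, Y) = (0*(-2))*Y = 0*Y = 0)
40*z(-36, -1 - 1*(-22)) = 40*0 = 0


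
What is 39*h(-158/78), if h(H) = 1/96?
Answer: 13/32 ≈ 0.40625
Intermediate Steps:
h(H) = 1/96
39*h(-158/78) = 39*(1/96) = 13/32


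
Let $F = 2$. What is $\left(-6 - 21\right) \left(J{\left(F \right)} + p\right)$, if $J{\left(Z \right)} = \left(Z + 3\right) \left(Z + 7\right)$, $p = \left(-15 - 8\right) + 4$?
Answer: $-702$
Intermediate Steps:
$p = -19$ ($p = -23 + 4 = -19$)
$J{\left(Z \right)} = \left(3 + Z\right) \left(7 + Z\right)$
$\left(-6 - 21\right) \left(J{\left(F \right)} + p\right) = \left(-6 - 21\right) \left(\left(21 + 2^{2} + 10 \cdot 2\right) - 19\right) = - 27 \left(\left(21 + 4 + 20\right) - 19\right) = - 27 \left(45 - 19\right) = \left(-27\right) 26 = -702$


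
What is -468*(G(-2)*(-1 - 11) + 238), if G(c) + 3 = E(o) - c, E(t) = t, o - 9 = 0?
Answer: -66456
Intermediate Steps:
o = 9 (o = 9 + 0 = 9)
G(c) = 6 - c (G(c) = -3 + (9 - c) = 6 - c)
-468*(G(-2)*(-1 - 11) + 238) = -468*((6 - 1*(-2))*(-1 - 11) + 238) = -468*((6 + 2)*(-12) + 238) = -468*(8*(-12) + 238) = -468*(-96 + 238) = -468*142 = -66456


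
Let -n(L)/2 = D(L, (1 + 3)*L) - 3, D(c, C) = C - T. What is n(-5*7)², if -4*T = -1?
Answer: 328329/4 ≈ 82082.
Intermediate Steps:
T = ¼ (T = -¼*(-1) = ¼ ≈ 0.25000)
D(c, C) = -¼ + C (D(c, C) = C - 1*¼ = C - ¼ = -¼ + C)
n(L) = 13/2 - 8*L (n(L) = -2*((-¼ + (1 + 3)*L) - 3) = -2*((-¼ + 4*L) - 3) = -2*(-13/4 + 4*L) = 13/2 - 8*L)
n(-5*7)² = (13/2 - (-40)*7)² = (13/2 - 8*(-35))² = (13/2 + 280)² = (573/2)² = 328329/4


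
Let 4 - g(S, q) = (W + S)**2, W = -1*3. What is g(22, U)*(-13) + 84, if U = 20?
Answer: 4725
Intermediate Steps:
W = -3
g(S, q) = 4 - (-3 + S)**2
g(22, U)*(-13) + 84 = (4 - (-3 + 22)**2)*(-13) + 84 = (4 - 1*19**2)*(-13) + 84 = (4 - 1*361)*(-13) + 84 = (4 - 361)*(-13) + 84 = -357*(-13) + 84 = 4641 + 84 = 4725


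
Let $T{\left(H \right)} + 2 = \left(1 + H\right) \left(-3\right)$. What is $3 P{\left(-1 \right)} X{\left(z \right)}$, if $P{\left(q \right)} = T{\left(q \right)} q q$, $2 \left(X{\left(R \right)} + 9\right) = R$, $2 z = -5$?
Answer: $\frac{123}{2} \approx 61.5$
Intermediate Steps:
$T{\left(H \right)} = -5 - 3 H$ ($T{\left(H \right)} = -2 + \left(1 + H\right) \left(-3\right) = -2 - \left(3 + 3 H\right) = -5 - 3 H$)
$z = - \frac{5}{2}$ ($z = \frac{1}{2} \left(-5\right) = - \frac{5}{2} \approx -2.5$)
$X{\left(R \right)} = -9 + \frac{R}{2}$
$P{\left(q \right)} = q^{2} \left(-5 - 3 q\right)$ ($P{\left(q \right)} = \left(-5 - 3 q\right) q q = q \left(-5 - 3 q\right) q = q^{2} \left(-5 - 3 q\right)$)
$3 P{\left(-1 \right)} X{\left(z \right)} = 3 \left(-1\right)^{2} \left(-5 - -3\right) \left(-9 + \frac{1}{2} \left(- \frac{5}{2}\right)\right) = 3 \cdot 1 \left(-5 + 3\right) \left(-9 - \frac{5}{4}\right) = 3 \cdot 1 \left(-2\right) \left(- \frac{41}{4}\right) = 3 \left(-2\right) \left(- \frac{41}{4}\right) = \left(-6\right) \left(- \frac{41}{4}\right) = \frac{123}{2}$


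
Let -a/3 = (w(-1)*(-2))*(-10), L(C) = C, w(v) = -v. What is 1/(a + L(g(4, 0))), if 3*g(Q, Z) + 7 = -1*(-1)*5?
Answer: -3/182 ≈ -0.016484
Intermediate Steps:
g(Q, Z) = -⅔ (g(Q, Z) = -7/3 + (-1*(-1)*5)/3 = -7/3 + (1*5)/3 = -7/3 + (⅓)*5 = -7/3 + 5/3 = -⅔)
a = -60 (a = -3*-1*(-1)*(-2)*(-10) = -3*1*(-2)*(-10) = -(-6)*(-10) = -3*20 = -60)
1/(a + L(g(4, 0))) = 1/(-60 - ⅔) = 1/(-182/3) = -3/182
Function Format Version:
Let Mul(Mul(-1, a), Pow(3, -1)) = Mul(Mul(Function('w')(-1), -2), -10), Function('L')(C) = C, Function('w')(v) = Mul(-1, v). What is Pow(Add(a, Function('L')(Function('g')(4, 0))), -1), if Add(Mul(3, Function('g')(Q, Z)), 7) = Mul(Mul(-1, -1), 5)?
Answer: Rational(-3, 182) ≈ -0.016484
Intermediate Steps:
Function('g')(Q, Z) = Rational(-2, 3) (Function('g')(Q, Z) = Add(Rational(-7, 3), Mul(Rational(1, 3), Mul(Mul(-1, -1), 5))) = Add(Rational(-7, 3), Mul(Rational(1, 3), Mul(1, 5))) = Add(Rational(-7, 3), Mul(Rational(1, 3), 5)) = Add(Rational(-7, 3), Rational(5, 3)) = Rational(-2, 3))
a = -60 (a = Mul(-3, Mul(Mul(Mul(-1, -1), -2), -10)) = Mul(-3, Mul(Mul(1, -2), -10)) = Mul(-3, Mul(-2, -10)) = Mul(-3, 20) = -60)
Pow(Add(a, Function('L')(Function('g')(4, 0))), -1) = Pow(Add(-60, Rational(-2, 3)), -1) = Pow(Rational(-182, 3), -1) = Rational(-3, 182)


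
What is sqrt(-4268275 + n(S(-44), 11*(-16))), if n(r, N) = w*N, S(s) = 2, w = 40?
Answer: 3*I*sqrt(475035) ≈ 2067.7*I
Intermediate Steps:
n(r, N) = 40*N
sqrt(-4268275 + n(S(-44), 11*(-16))) = sqrt(-4268275 + 40*(11*(-16))) = sqrt(-4268275 + 40*(-176)) = sqrt(-4268275 - 7040) = sqrt(-4275315) = 3*I*sqrt(475035)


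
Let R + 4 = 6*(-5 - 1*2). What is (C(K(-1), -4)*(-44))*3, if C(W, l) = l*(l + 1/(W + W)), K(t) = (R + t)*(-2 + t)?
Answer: -99176/47 ≈ -2110.1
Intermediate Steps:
R = -46 (R = -4 + 6*(-5 - 1*2) = -4 + 6*(-5 - 2) = -4 + 6*(-7) = -4 - 42 = -46)
K(t) = (-46 + t)*(-2 + t)
C(W, l) = l*(l + 1/(2*W))
(C(K(-1), -4)*(-44))*3 = (((-4)² + (½)*(-4)/(92 + (-1)² - 48*(-1)))*(-44))*3 = ((16 + (½)*(-4)/(92 + 1 + 48))*(-44))*3 = ((16 + (½)*(-4)/141)*(-44))*3 = ((16 + (½)*(-4)*(1/141))*(-44))*3 = ((16 - 2/141)*(-44))*3 = ((2254/141)*(-44))*3 = -99176/141*3 = -99176/47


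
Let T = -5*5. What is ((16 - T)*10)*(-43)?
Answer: -17630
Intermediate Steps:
T = -25
((16 - T)*10)*(-43) = ((16 - 1*(-25))*10)*(-43) = ((16 + 25)*10)*(-43) = (41*10)*(-43) = 410*(-43) = -17630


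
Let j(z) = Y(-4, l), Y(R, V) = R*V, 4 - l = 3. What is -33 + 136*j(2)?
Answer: -577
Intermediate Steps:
l = 1 (l = 4 - 1*3 = 4 - 3 = 1)
j(z) = -4 (j(z) = -4*1 = -4)
-33 + 136*j(2) = -33 + 136*(-4) = -33 - 544 = -577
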